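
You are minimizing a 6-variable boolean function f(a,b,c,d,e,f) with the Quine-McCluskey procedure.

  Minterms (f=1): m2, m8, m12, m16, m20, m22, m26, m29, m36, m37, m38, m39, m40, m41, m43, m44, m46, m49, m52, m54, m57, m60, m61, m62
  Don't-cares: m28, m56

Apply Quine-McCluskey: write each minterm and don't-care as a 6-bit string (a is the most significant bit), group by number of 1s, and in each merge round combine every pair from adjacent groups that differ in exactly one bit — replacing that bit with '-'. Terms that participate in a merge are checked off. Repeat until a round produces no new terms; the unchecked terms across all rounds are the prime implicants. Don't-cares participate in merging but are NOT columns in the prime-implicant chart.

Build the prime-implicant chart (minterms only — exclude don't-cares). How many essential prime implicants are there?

Round 0: 000010 001000✓ 001100✓ 010000✓ 010100✓ 010110✓ 011010 011100✓ 011101✓ 100100✓ 100101✓ 100110✓ 100111✓ 101000✓ 101001✓ 101011✓ 101100✓ 101110✓ 110001✓ 110100✓ 110110✓ 111000✓ 111001✓ 111100✓ 111101✓ 111110✓
Round 1: -01000✓ -01100✓ -10100✓ -10110✓ -11100✓ -11101✓ 0-1100✓ 001-00✓ 01-100✓ 010-00 0101-0✓ 01110-✓ 1-0100✓ 1-0110✓ 1-1000✓ 1-1001✓ 1-1100✓ 1-1110✓ 10-100✓ 10-110✓ 1001-0✓ 1001-1✓ 10010-✓ 10011-✓ 101-00✓ 1010-1 10100-✓ 1011-0✓ 11-001 11-100✓ 11-110✓ 1101-0✓ 111-00✓ 111-01✓ 11100-✓ 1111-0✓ 11110-✓
Round 2: --1100 -01-00 -1-100 -101-0 -1110- 1--100✓ 1--110✓ 1-01-0✓ 1-1-00 1-100- 1-11-0✓ 10-1-0✓ 1001-- 11-1-0✓ 111-0-
Round 3: 1--1-0
PIs = {--1100, -01-00, -1-100, -101-0, -1110-, 000010, 010-00, 011010, 1--1-0, 1-1-00, 1-100-, 1001--, 1010-1, 11-001, 111-0-}
Coverage chart:
  m2: 000010 ←essential
  m8: -01-00 ←essential
  m12: --1100,-01-00
  m16: 010-00 ←essential
  m20: -1-100,-101-0,010-00
  m22: -101-0 ←essential
  m26: 011010 ←essential
  m29: -1110- ←essential
  m36: 1--1-0,1001--
  m37: 1001-- ←essential
  m38: 1--1-0,1001--
  m39: 1001-- ←essential
  m40: -01-00,1-1-00,1-100-
  m41: 1-100-,1010-1
  m43: 1010-1 ←essential
  m44: --1100,-01-00,1--1-0,1-1-00
  m46: 1--1-0 ←essential
  m49: 11-001 ←essential
  m52: -1-100,-101-0,1--1-0
  m54: -101-0,1--1-0
  m57: 1-100-,11-001,111-0-
  m60: --1100,-1-100,-1110-,1--1-0,1-1-00,111-0-
  m61: -1110-,111-0-
  m62: 1--1-0 ←essential
Essential: -01-00, -101-0, -1110-, 000010, 010-00, 011010, 1--1-0, 1001--, 1010-1, 11-001

10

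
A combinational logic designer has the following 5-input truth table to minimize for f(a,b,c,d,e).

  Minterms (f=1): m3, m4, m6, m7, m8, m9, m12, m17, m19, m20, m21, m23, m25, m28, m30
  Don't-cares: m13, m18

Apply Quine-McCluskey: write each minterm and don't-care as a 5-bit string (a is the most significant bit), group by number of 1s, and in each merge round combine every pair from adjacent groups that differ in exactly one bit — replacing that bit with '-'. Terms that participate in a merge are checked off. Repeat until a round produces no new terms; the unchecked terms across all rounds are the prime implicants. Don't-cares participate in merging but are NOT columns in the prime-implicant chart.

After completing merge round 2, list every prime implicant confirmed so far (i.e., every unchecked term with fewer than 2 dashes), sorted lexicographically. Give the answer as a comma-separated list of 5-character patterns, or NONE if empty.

-1001, 001-0, 0011-, 1-001, 1001-, 1010-, 111-0

size-2^0 implicants → 00011(✓)  00100(✓)  00110(✓)  00111(✓)  01000(✓)  01001(✓)  01100(✓)  01101(✓)  10001(✓)  10010(✓)  10011(✓)  10100(✓)  10101(✓)  10111(✓)  11001(✓)  11100(✓)  11110(✓)
size-2^1 implicants → -0011(✓)  -0100(✓)  -0111(✓)  -1001  -1100(✓)  0-100(✓)  00-11(✓)  001-0  0011-  01-00(✓)  01-01(✓)  0100-(✓)  0110-(✓)  1-001  1-100(✓)  10-01(✓)  10-11(✓)  100-1(✓)  1001-  101-1(✓)  1010-  111-0
size-2^2 implicants → --100  -0-11  01-0-  10--1
Unchecked terms (primes): --100, -0-11, -1001, 001-0, 0011-, 01-0-, 1-001, 10--1, 1001-, 1010-, 111-0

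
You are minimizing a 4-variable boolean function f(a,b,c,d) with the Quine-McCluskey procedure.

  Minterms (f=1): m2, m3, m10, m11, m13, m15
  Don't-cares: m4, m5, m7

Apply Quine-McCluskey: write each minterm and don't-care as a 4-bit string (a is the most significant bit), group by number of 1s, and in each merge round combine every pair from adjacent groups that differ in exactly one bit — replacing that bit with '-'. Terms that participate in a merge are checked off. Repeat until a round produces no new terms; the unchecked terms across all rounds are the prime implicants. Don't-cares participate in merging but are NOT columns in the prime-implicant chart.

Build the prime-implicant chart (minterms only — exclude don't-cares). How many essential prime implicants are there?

size-2^0 implicants → 0010(✓)  0011(✓)  0100(✓)  0101(✓)  0111(✓)  1010(✓)  1011(✓)  1101(✓)  1111(✓)
size-2^1 implicants → -010(✓)  -011(✓)  -101(✓)  -111(✓)  0-11(✓)  001-(✓)  01-1(✓)  010-  1-11(✓)  101-(✓)  11-1(✓)
size-2^2 implicants → --11  -01-  -1-1
Unchecked terms (primes): --11, -01-, -1-1, 010-
Minterm coverage:
  m2 ⊆ -01- [E]
  m3 ⊆ --11,-01-
  m10 ⊆ -01- [E]
  m11 ⊆ --11,-01-
  m13 ⊆ -1-1 [E]
  m15 ⊆ --11,-1-1
E = {-01-, -1-1}

2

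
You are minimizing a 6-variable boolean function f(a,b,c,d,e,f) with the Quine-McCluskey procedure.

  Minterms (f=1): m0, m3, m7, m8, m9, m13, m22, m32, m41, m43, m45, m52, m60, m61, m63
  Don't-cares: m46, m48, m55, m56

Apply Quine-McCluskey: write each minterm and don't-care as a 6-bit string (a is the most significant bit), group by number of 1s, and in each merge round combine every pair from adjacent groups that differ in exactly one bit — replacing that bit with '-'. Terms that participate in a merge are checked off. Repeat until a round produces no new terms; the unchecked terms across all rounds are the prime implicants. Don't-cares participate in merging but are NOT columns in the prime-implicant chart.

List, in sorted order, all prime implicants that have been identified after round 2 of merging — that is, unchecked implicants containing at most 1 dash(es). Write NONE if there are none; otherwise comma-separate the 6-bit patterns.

size-2^0 implicants → 000000(✓)  000011(✓)  000111(✓)  001000(✓)  001001(✓)  001101(✓)  010110  100000(✓)  101001(✓)  101011(✓)  101101(✓)  101110  110000(✓)  110100(✓)  110111(✓)  111000(✓)  111100(✓)  111101(✓)  111111(✓)
size-2^1 implicants → -00000  -01001(✓)  -01101(✓)  00-000  000-11  001-01(✓)  00100-  1-0000  1-1101  101-01(✓)  1010-1  11-000(✓)  11-100(✓)  11-111  110-00(✓)  111-00(✓)  1111-1  11110-
size-2^2 implicants → -01-01  11--00
Unchecked terms (primes): -00000, -01-01, 00-000, 000-11, 00100-, 010110, 1-0000, 1-1101, 1010-1, 101110, 11--00, 11-111, 1111-1, 11110-

-00000, 00-000, 000-11, 00100-, 010110, 1-0000, 1-1101, 1010-1, 101110, 11-111, 1111-1, 11110-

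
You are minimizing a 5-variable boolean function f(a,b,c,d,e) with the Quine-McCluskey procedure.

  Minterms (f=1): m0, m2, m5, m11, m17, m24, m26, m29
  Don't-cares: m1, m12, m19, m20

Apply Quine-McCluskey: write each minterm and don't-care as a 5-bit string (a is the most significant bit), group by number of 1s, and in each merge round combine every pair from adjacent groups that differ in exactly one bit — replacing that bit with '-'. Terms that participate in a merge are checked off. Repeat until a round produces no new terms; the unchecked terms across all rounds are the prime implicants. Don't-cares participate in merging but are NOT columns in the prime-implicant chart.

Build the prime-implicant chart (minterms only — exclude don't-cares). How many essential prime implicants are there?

5

size-2^0 implicants → 00000(✓)  00001(✓)  00010(✓)  00101(✓)  01011  01100  10001(✓)  10011(✓)  10100  11000(✓)  11010(✓)  11101
size-2^1 implicants → -0001  00-01  000-0  0000-  100-1  110-0
Unchecked terms (primes): -0001, 00-01, 000-0, 0000-, 01011, 01100, 100-1, 10100, 110-0, 11101
Minterm coverage:
  m0 ⊆ 000-0,0000-
  m2 ⊆ 000-0 [E]
  m5 ⊆ 00-01 [E]
  m11 ⊆ 01011 [E]
  m17 ⊆ -0001,100-1
  m24 ⊆ 110-0 [E]
  m26 ⊆ 110-0 [E]
  m29 ⊆ 11101 [E]
E = {00-01, 000-0, 01011, 110-0, 11101}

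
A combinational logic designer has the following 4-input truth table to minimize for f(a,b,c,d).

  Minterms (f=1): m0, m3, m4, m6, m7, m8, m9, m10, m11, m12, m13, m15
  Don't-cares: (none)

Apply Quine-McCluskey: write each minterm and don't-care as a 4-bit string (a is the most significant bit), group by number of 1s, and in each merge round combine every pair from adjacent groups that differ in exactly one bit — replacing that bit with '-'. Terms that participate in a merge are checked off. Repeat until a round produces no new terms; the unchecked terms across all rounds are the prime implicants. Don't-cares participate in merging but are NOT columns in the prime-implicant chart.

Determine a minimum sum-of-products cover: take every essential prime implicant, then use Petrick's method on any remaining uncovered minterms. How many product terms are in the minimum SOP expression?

size-2^0 implicants → 0000(✓)  0011(✓)  0100(✓)  0110(✓)  0111(✓)  1000(✓)  1001(✓)  1010(✓)  1011(✓)  1100(✓)  1101(✓)  1111(✓)
size-2^1 implicants → -000(✓)  -011(✓)  -100(✓)  -111(✓)  0-00(✓)  0-11(✓)  01-0  011-  1-00(✓)  1-01(✓)  1-11(✓)  10-0(✓)  10-1(✓)  100-(✓)  101-(✓)  11-1(✓)  110-(✓)
size-2^2 implicants → --00  --11  1--1  1-0-  10--
Unchecked terms (primes): --00, --11, 01-0, 011-, 1--1, 1-0-, 10--
Minterm coverage:
  m0 ⊆ --00 [E]
  m3 ⊆ --11 [E]
  m4 ⊆ --00,01-0
  m6 ⊆ 01-0,011-
  m7 ⊆ --11,011-
  m8 ⊆ --00,1-0-,10--
  m9 ⊆ 1--1,1-0-,10--
  m10 ⊆ 10-- [E]
  m11 ⊆ --11,1--1,10--
  m12 ⊆ --00,1-0-
  m13 ⊆ 1--1,1-0-
  m15 ⊆ --11,1--1
E = {--00, --11, 10--}
Petrick residual → 01-0, 1--1
Cover = c'd' + cd + a'bd' + ad + ab'  |cover|=5

5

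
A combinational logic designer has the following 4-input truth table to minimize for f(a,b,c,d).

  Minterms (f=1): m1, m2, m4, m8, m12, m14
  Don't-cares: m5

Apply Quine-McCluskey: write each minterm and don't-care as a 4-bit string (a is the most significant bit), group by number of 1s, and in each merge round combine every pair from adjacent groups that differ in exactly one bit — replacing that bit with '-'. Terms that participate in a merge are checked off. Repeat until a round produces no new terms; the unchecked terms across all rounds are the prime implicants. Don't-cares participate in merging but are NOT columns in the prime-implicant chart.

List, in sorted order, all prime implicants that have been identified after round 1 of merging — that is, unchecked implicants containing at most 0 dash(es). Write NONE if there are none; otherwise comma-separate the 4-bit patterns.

0010

Round 0: 0001✓ 0010 0100✓ 0101✓ 1000✓ 1100✓ 1110✓
Round 1: -100 0-01 010- 1-00 11-0
PIs = {-100, 0-01, 0010, 010-, 1-00, 11-0}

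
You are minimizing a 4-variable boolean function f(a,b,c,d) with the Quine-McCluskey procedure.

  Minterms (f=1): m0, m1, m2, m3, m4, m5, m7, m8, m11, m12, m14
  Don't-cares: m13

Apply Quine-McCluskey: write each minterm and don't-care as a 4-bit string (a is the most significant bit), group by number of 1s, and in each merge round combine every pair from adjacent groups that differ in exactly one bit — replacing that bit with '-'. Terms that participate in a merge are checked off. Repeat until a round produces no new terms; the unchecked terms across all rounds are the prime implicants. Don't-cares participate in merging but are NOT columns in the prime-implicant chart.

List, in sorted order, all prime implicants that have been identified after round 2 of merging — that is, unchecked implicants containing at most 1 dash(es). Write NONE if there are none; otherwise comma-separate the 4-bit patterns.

-011, 11-0

size-2^0 implicants → 0000(✓)  0001(✓)  0010(✓)  0011(✓)  0100(✓)  0101(✓)  0111(✓)  1000(✓)  1011(✓)  1100(✓)  1101(✓)  1110(✓)
size-2^1 implicants → -000(✓)  -011  -100(✓)  -101(✓)  0-00(✓)  0-01(✓)  0-11(✓)  00-0(✓)  00-1(✓)  000-(✓)  001-(✓)  01-1(✓)  010-(✓)  1-00(✓)  11-0  110-(✓)
size-2^2 implicants → --00  -10-  0--1  0-0-  00--
Unchecked terms (primes): --00, -011, -10-, 0--1, 0-0-, 00--, 11-0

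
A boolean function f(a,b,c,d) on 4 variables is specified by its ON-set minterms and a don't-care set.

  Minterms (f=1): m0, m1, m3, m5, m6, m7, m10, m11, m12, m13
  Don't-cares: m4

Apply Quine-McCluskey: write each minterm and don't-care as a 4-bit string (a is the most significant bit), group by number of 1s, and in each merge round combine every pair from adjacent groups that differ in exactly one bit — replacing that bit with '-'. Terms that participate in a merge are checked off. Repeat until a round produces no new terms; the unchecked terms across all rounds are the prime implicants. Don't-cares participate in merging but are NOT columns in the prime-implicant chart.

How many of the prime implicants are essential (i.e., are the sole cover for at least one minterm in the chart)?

[col 0] 0000*, 0001*, 0011*, 0100*, 0101*, 0110*, 0111*, 1010*, 1011*, 1100*, 1101*
[col 1] -011, -100*, -101*, 0-00*, 0-01*, 0-11*, 00-1*, 000-*, 01-0*, 01-1*, 010-*, 011-*, 101-, 110-*
[col 2] -10-, 0--1, 0-0-, 01--
Prime implicants: -011, -10-, 0--1, 0-0-, 01--, 101-
PI chart (minterm → PIs covering it):
  0 | 0-0-  (sole → essential)
  1 | 0--1,0-0-
  3 | -011,0--1
  5 | -10-,0--1,0-0-,01--
  6 | 01--  (sole → essential)
  7 | 0--1,01--
  10 | 101-  (sole → essential)
  11 | -011,101-
  12 | -10-  (sole → essential)
  13 | -10-  (sole → essential)
Essential prime implicants: -10-, 0-0-, 01--, 101-

4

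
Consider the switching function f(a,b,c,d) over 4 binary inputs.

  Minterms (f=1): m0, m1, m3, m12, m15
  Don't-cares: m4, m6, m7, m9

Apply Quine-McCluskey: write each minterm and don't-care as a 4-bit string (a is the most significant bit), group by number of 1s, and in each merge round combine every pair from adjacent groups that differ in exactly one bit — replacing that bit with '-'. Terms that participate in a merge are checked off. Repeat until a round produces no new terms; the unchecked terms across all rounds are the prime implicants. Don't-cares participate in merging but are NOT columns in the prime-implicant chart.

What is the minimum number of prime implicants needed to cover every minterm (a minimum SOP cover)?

[col 0] 0000*, 0001*, 0011*, 0100*, 0110*, 0111*, 1001*, 1100*, 1111*
[col 1] -001, -100, -111, 0-00, 0-11, 00-1, 000-, 01-0, 011-
Prime implicants: -001, -100, -111, 0-00, 0-11, 00-1, 000-, 01-0, 011-
PI chart (minterm → PIs covering it):
  0 | 0-00,000-
  1 | -001,00-1,000-
  3 | 0-11,00-1
  12 | -100  (sole → essential)
  15 | -111  (sole → essential)
Essential prime implicants: -100, -111
Petrick residual → 0-00, 00-1
Minimum SOP uses 4 PIs: bc'd' + bcd + a'c'd' + a'b'd

4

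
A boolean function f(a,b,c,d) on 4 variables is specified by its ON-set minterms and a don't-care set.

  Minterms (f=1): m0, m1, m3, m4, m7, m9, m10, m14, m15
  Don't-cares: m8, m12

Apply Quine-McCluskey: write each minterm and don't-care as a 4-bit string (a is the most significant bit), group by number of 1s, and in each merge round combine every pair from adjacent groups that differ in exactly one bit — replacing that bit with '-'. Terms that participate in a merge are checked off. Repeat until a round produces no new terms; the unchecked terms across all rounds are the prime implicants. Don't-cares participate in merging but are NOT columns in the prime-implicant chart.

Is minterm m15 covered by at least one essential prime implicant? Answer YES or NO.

NO

Round 0: 0000✓ 0001✓ 0011✓ 0100✓ 0111✓ 1000✓ 1001✓ 1010✓ 1100✓ 1110✓ 1111✓
Round 1: -000✓ -001✓ -100✓ -111 0-00✓ 0-11 00-1 000-✓ 1-00✓ 1-10✓ 10-0✓ 100-✓ 11-0✓ 111-
Round 2: --00 -00- 1--0
PIs = {--00, -00-, -111, 0-11, 00-1, 1--0, 111-}
Coverage chart:
  m0: --00,-00-
  m1: -00-,00-1
  m3: 0-11,00-1
  m4: --00 ←essential
  m7: -111,0-11
  m9: -00- ←essential
  m10: 1--0 ←essential
  m14: 1--0,111-
  m15: -111,111-
Essential: --00, -00-, 1--0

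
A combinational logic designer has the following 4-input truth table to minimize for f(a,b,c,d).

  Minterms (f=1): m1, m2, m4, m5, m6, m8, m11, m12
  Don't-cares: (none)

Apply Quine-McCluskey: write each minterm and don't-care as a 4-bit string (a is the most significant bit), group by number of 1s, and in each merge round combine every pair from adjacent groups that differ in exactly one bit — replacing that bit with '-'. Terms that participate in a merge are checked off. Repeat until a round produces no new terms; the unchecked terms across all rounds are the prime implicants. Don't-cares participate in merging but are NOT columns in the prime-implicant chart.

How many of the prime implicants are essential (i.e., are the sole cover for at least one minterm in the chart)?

Round 0: 0001✓ 0010✓ 0100✓ 0101✓ 0110✓ 1000✓ 1011 1100✓
Round 1: -100 0-01 0-10 01-0 010- 1-00
PIs = {-100, 0-01, 0-10, 01-0, 010-, 1-00, 1011}
Coverage chart:
  m1: 0-01 ←essential
  m2: 0-10 ←essential
  m4: -100,01-0,010-
  m5: 0-01,010-
  m6: 0-10,01-0
  m8: 1-00 ←essential
  m11: 1011 ←essential
  m12: -100,1-00
Essential: 0-01, 0-10, 1-00, 1011

4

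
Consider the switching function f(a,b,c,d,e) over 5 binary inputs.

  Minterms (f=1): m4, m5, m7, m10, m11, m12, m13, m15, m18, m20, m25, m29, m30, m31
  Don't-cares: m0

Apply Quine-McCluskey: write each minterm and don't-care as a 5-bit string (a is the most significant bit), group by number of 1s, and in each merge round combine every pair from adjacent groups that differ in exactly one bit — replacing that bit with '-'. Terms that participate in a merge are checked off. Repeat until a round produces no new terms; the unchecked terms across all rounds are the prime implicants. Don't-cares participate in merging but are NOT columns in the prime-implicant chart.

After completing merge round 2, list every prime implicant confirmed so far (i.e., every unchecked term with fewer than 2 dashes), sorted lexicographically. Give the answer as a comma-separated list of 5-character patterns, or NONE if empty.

Round 0: 00000✓ 00100✓ 00101✓ 00111✓ 01010✓ 01011✓ 01100✓ 01101✓ 01111✓ 10010 10100✓ 11001✓ 11101✓ 11110✓ 11111✓
Round 1: -0100 -1101✓ -1111✓ 0-100✓ 0-101✓ 0-111✓ 00-00 001-1✓ 0010-✓ 01-11 0101- 011-1✓ 0110-✓ 11-01 111-1✓ 1111-
Round 2: -11-1 0-1-1 0-10-
PIs = {-0100, -11-1, 0-1-1, 0-10-, 00-00, 01-11, 0101-, 10010, 11-01, 1111-}

-0100, 00-00, 01-11, 0101-, 10010, 11-01, 1111-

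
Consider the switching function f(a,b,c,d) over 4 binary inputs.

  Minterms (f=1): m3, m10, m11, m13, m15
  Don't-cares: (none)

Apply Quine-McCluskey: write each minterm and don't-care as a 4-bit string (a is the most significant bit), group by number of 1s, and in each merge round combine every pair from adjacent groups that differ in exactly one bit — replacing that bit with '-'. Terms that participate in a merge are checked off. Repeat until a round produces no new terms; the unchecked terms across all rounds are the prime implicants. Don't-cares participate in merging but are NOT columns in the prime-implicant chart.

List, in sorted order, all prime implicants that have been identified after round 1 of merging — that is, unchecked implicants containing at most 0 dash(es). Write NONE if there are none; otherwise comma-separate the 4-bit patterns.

[col 0] 0011*, 1010*, 1011*, 1101*, 1111*
[col 1] -011, 1-11, 101-, 11-1
Prime implicants: -011, 1-11, 101-, 11-1

NONE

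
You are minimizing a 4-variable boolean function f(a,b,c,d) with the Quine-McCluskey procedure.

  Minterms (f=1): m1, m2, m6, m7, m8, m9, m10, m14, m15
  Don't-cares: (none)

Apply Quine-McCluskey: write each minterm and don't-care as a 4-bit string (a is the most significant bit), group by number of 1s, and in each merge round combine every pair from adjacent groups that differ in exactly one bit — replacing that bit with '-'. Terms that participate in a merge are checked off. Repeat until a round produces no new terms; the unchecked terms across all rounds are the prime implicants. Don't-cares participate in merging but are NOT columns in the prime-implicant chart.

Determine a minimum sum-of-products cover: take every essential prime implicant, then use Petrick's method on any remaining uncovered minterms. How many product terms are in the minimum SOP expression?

4

[col 0] 0001*, 0010*, 0110*, 0111*, 1000*, 1001*, 1010*, 1110*, 1111*
[col 1] -001, -010*, -110*, -111*, 0-10*, 011-*, 1-10*, 10-0, 100-, 111-*
[col 2] --10, -11-
Prime implicants: --10, -001, -11-, 10-0, 100-
PI chart (minterm → PIs covering it):
  1 | -001  (sole → essential)
  2 | --10  (sole → essential)
  6 | --10,-11-
  7 | -11-  (sole → essential)
  8 | 10-0,100-
  9 | -001,100-
  10 | --10,10-0
  14 | --10,-11-
  15 | -11-  (sole → essential)
Essential prime implicants: --10, -001, -11-
Petrick residual → 10-0
Minimum SOP uses 4 PIs: cd' + b'c'd + bc + ab'd'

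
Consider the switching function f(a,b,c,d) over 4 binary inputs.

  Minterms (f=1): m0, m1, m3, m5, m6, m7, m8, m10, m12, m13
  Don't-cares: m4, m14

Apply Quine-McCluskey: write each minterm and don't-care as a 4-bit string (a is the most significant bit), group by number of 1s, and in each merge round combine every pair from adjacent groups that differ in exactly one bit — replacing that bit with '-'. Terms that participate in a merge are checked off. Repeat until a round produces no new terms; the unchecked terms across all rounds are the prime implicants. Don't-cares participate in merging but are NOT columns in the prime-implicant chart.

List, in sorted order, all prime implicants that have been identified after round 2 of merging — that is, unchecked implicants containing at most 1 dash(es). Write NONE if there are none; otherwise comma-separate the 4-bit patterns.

NONE

size-2^0 implicants → 0000(✓)  0001(✓)  0011(✓)  0100(✓)  0101(✓)  0110(✓)  0111(✓)  1000(✓)  1010(✓)  1100(✓)  1101(✓)  1110(✓)
size-2^1 implicants → -000(✓)  -100(✓)  -101(✓)  -110(✓)  0-00(✓)  0-01(✓)  0-11(✓)  00-1(✓)  000-(✓)  01-0(✓)  01-1(✓)  010-(✓)  011-(✓)  1-00(✓)  1-10(✓)  10-0(✓)  11-0(✓)  110-(✓)
size-2^2 implicants → --00  -1-0  -10-  0--1  0-0-  01--  1--0
Unchecked terms (primes): --00, -1-0, -10-, 0--1, 0-0-, 01--, 1--0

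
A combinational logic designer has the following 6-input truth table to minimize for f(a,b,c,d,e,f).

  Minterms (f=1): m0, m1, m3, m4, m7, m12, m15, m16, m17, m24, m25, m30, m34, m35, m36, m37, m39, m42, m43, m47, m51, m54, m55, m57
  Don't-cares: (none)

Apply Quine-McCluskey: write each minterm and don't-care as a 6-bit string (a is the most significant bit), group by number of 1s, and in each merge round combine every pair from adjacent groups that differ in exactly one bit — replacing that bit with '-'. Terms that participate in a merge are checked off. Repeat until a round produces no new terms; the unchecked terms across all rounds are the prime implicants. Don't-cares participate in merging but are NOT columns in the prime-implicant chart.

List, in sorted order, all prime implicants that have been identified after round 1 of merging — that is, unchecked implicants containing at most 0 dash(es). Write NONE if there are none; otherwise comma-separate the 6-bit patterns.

[col 0] 000000*, 000001*, 000011*, 000100*, 000111*, 001100*, 001111*, 010000*, 010001*, 011000*, 011001*, 011110, 100010*, 100011*, 100100*, 100101*, 100111*, 101010*, 101011*, 101111*, 110011*, 110110*, 110111*, 111001*
[col 1] -00011*, -00100, -00111*, -01111*, -11001, 0-0000*, 0-0001*, 00-100, 00-111*, 000-00, 000-11*, 0000-1, 00000-*, 01-000*, 01-001*, 01000-*, 01100-*, 1-0011*, 1-0111*, 10-010*, 10-011*, 10-111*, 100-11*, 10001-*, 1001-1, 10010-, 101-11*, 10101-*, 110-11*, 11011-
[col 2] -0-111, -00-11, 0-000-, 01-00-, 1-0-11, 10--11, 10-01-
Prime implicants: -0-111, -00-11, -00100, -11001, 0-000-, 00-100, 000-00, 0000-1, 01-00-, 011110, 1-0-11, 10--11, 10-01-, 1001-1, 10010-, 11011-

011110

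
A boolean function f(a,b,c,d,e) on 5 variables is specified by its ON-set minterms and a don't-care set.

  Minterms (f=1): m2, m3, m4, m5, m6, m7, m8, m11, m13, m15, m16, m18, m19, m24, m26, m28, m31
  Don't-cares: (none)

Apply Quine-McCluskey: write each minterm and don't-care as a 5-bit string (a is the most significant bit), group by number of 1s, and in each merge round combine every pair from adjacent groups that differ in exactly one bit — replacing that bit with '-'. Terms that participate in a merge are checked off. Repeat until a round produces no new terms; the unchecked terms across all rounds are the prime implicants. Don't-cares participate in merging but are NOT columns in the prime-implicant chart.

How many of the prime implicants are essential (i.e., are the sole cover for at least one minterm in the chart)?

Round 0: 00010✓ 00011✓ 00100✓ 00101✓ 00110✓ 00111✓ 01000✓ 01011✓ 01101✓ 01111✓ 10000✓ 10010✓ 10011✓ 11000✓ 11010✓ 11100✓ 11111✓
Round 1: -0010✓ -0011✓ -1000 -1111 0-011✓ 0-101✓ 0-111✓ 00-10✓ 00-11✓ 0001-✓ 001-0✓ 001-1✓ 0010-✓ 0011-✓ 01-11✓ 011-1✓ 1-000✓ 1-010✓ 100-0✓ 1001-✓ 11-00 110-0✓
Round 2: -001- 0--11 0-1-1 00-1- 001-- 1-0-0
PIs = {-001-, -1000, -1111, 0--11, 0-1-1, 00-1-, 001--, 1-0-0, 11-00}
Coverage chart:
  m2: -001-,00-1-
  m3: -001-,0--11,00-1-
  m4: 001-- ←essential
  m5: 0-1-1,001--
  m6: 00-1-,001--
  m7: 0--11,0-1-1,00-1-,001--
  m8: -1000 ←essential
  m11: 0--11 ←essential
  m13: 0-1-1 ←essential
  m15: -1111,0--11,0-1-1
  m16: 1-0-0 ←essential
  m18: -001-,1-0-0
  m19: -001- ←essential
  m24: -1000,1-0-0,11-00
  m26: 1-0-0 ←essential
  m28: 11-00 ←essential
  m31: -1111 ←essential
Essential: -001-, -1000, -1111, 0--11, 0-1-1, 001--, 1-0-0, 11-00

8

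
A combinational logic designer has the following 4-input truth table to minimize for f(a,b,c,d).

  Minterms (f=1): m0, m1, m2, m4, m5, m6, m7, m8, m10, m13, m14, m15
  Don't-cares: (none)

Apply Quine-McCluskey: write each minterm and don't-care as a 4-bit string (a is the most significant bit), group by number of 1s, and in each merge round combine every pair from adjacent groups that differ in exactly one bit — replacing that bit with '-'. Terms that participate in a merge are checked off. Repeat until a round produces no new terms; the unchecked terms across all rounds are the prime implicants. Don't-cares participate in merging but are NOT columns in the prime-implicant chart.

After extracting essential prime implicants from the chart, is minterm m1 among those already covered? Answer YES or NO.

[col 0] 0000*, 0001*, 0010*, 0100*, 0101*, 0110*, 0111*, 1000*, 1010*, 1101*, 1110*, 1111*
[col 1] -000*, -010*, -101*, -110*, -111*, 0-00*, 0-01*, 0-10*, 00-0*, 000-*, 01-0*, 01-1*, 010-*, 011-*, 1-10*, 10-0*, 11-1*, 111-*
[col 2] --10, -0-0, -1-1, -11-, 0--0, 0-0-, 01--
Prime implicants: --10, -0-0, -1-1, -11-, 0--0, 0-0-, 01--
PI chart (minterm → PIs covering it):
  0 | -0-0,0--0,0-0-
  1 | 0-0-  (sole → essential)
  2 | --10,-0-0,0--0
  4 | 0--0,0-0-,01--
  5 | -1-1,0-0-,01--
  6 | --10,-11-,0--0,01--
  7 | -1-1,-11-,01--
  8 | -0-0  (sole → essential)
  10 | --10,-0-0
  13 | -1-1  (sole → essential)
  14 | --10,-11-
  15 | -1-1,-11-
Essential prime implicants: -0-0, -1-1, 0-0-

YES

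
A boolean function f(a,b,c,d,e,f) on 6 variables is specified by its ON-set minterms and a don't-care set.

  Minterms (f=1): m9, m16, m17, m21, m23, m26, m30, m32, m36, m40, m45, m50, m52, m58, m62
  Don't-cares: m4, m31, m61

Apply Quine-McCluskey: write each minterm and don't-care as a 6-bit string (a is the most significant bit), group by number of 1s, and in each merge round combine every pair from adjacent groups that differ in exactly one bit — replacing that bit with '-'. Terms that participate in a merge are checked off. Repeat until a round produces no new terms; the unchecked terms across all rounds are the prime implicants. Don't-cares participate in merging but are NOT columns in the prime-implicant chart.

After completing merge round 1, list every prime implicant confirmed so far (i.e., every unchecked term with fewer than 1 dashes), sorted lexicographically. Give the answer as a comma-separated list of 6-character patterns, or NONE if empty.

size-2^0 implicants → 000100(✓)  001001  010000(✓)  010001(✓)  010101(✓)  010111(✓)  011010(✓)  011110(✓)  011111(✓)  100000(✓)  100100(✓)  101000(✓)  101101(✓)  110010(✓)  110100(✓)  111010(✓)  111101(✓)  111110(✓)
size-2^1 implicants → -00100  -11010(✓)  -11110(✓)  01-111  010-01  01000-  0101-1  011-10(✓)  01111-  1-0100  1-1101  10-000  100-00  11-010  111-10(✓)
size-2^2 implicants → -11-10
Unchecked terms (primes): -00100, -11-10, 001001, 01-111, 010-01, 01000-, 0101-1, 01111-, 1-0100, 1-1101, 10-000, 100-00, 11-010

001001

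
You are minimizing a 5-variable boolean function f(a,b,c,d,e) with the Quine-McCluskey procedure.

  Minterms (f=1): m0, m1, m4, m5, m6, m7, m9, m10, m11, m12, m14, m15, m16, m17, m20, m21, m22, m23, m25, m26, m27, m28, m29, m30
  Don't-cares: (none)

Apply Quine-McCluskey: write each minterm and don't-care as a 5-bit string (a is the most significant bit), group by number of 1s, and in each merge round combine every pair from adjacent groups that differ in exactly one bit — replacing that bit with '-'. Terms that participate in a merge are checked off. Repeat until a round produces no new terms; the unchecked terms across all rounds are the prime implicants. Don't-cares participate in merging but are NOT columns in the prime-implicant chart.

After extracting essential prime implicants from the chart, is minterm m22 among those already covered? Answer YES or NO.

YES

Round 0: 00000✓ 00001✓ 00100✓ 00101✓ 00110✓ 00111✓ 01001✓ 01010✓ 01011✓ 01100✓ 01110✓ 01111✓ 10000✓ 10001✓ 10100✓ 10101✓ 10110✓ 10111✓ 11001✓ 11010✓ 11011✓ 11100✓ 11101✓ 11110✓
Round 1: -0000✓ -0001✓ -0100✓ -0101✓ -0110✓ -0111✓ -1001✓ -1010✓ -1011✓ -1100✓ -1110✓ 0-001✓ 0-100✓ 0-110✓ 0-111✓ 00-00✓ 00-01✓ 0000-✓ 001-0✓ 001-1✓ 0010-✓ 0011-✓ 01-10✓ 01-11✓ 010-1✓ 0101-✓ 011-0✓ 0111-✓ 1-001✓ 1-100✓ 1-101✓ 1-110✓ 10-00✓ 10-01✓ 1000-✓ 101-0✓ 101-1✓ 1010-✓ 1011-✓ 11-01✓ 11-10✓ 110-1✓ 1101-✓ 111-0✓ 1110-✓
Round 2: --001 --100✓ --110✓ -0-00✓ -0-01✓ -000-✓ -01-0✓ -01-1✓ -010-✓ -011-✓ -1-10 -10-1 -101- -11-0✓ 0-1-0✓ 0-11- 00-0-✓ 001--✓ 01-1- 1--01 1-1-0✓ 1-10- 10-0-✓ 101--✓
Round 3: --1-0 -0-0- -01--
PIs = {--001, --1-0, -0-0-, -01--, -1-10, -10-1, -101-, 0-11-, 01-1-, 1--01, 1-10-}
Coverage chart:
  m0: -0-0- ←essential
  m1: --001,-0-0-
  m4: --1-0,-0-0-,-01--
  m5: -0-0-,-01--
  m6: --1-0,-01--,0-11-
  m7: -01--,0-11-
  m9: --001,-10-1
  m10: -1-10,-101-,01-1-
  m11: -10-1,-101-,01-1-
  m12: --1-0 ←essential
  m14: --1-0,-1-10,0-11-,01-1-
  m15: 0-11-,01-1-
  m16: -0-0- ←essential
  m17: --001,-0-0-,1--01
  m20: --1-0,-0-0-,-01--,1-10-
  m21: -0-0-,-01--,1--01,1-10-
  m22: --1-0,-01--
  m23: -01-- ←essential
  m25: --001,-10-1,1--01
  m26: -1-10,-101-
  m27: -10-1,-101-
  m28: --1-0,1-10-
  m29: 1--01,1-10-
  m30: --1-0,-1-10
Essential: --1-0, -0-0-, -01--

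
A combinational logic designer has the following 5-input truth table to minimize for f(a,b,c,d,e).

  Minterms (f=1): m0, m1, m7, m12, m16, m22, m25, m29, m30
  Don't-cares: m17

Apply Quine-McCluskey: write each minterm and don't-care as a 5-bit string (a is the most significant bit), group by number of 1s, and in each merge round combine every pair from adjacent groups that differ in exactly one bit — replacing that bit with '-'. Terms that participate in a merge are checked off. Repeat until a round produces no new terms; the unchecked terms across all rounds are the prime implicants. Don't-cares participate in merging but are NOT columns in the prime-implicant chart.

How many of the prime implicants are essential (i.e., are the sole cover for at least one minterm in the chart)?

[col 0] 00000*, 00001*, 00111, 01100, 10000*, 10001*, 10110*, 11001*, 11101*, 11110*
[col 1] -0000*, -0001*, 0000-*, 1-001, 1-110, 1000-*, 11-01
[col 2] -000-
Prime implicants: -000-, 00111, 01100, 1-001, 1-110, 11-01
PI chart (minterm → PIs covering it):
  0 | -000-  (sole → essential)
  1 | -000-  (sole → essential)
  7 | 00111  (sole → essential)
  12 | 01100  (sole → essential)
  16 | -000-  (sole → essential)
  22 | 1-110  (sole → essential)
  25 | 1-001,11-01
  29 | 11-01  (sole → essential)
  30 | 1-110  (sole → essential)
Essential prime implicants: -000-, 00111, 01100, 1-110, 11-01

5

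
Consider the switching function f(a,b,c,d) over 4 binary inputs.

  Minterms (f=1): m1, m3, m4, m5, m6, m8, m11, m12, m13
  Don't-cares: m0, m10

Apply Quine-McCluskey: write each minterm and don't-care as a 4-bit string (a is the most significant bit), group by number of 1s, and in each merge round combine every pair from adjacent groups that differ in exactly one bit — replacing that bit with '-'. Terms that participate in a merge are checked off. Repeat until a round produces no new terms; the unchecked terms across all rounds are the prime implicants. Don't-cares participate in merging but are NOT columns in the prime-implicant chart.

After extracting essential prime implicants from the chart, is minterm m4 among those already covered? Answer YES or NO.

Round 0: 0000✓ 0001✓ 0011✓ 0100✓ 0101✓ 0110✓ 1000✓ 1010✓ 1011✓ 1100✓ 1101✓
Round 1: -000✓ -011 -100✓ -101✓ 0-00✓ 0-01✓ 00-1 000-✓ 01-0 010-✓ 1-00✓ 10-0 101- 110-✓
Round 2: --00 -10- 0-0-
PIs = {--00, -011, -10-, 0-0-, 00-1, 01-0, 10-0, 101-}
Coverage chart:
  m1: 0-0-,00-1
  m3: -011,00-1
  m4: --00,-10-,0-0-,01-0
  m5: -10-,0-0-
  m6: 01-0 ←essential
  m8: --00,10-0
  m11: -011,101-
  m12: --00,-10-
  m13: -10- ←essential
Essential: -10-, 01-0

YES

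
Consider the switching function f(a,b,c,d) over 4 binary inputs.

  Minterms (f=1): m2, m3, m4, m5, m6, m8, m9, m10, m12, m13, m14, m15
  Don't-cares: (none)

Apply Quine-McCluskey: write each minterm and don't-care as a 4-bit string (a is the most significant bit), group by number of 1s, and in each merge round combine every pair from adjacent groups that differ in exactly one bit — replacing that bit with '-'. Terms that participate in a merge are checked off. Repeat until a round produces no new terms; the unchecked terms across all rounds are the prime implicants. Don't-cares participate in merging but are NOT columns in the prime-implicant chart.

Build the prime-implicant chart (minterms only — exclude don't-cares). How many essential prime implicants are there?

size-2^0 implicants → 0010(✓)  0011(✓)  0100(✓)  0101(✓)  0110(✓)  1000(✓)  1001(✓)  1010(✓)  1100(✓)  1101(✓)  1110(✓)  1111(✓)
size-2^1 implicants → -010(✓)  -100(✓)  -101(✓)  -110(✓)  0-10(✓)  001-  01-0(✓)  010-(✓)  1-00(✓)  1-01(✓)  1-10(✓)  10-0(✓)  100-(✓)  11-0(✓)  11-1(✓)  110-(✓)  111-(✓)
size-2^2 implicants → --10  -1-0  -10-  1--0  1-0-  11--
Unchecked terms (primes): --10, -1-0, -10-, 001-, 1--0, 1-0-, 11--
Minterm coverage:
  m2 ⊆ --10,001-
  m3 ⊆ 001- [E]
  m4 ⊆ -1-0,-10-
  m5 ⊆ -10- [E]
  m6 ⊆ --10,-1-0
  m8 ⊆ 1--0,1-0-
  m9 ⊆ 1-0- [E]
  m10 ⊆ --10,1--0
  m12 ⊆ -1-0,-10-,1--0,1-0-,11--
  m13 ⊆ -10-,1-0-,11--
  m14 ⊆ --10,-1-0,1--0,11--
  m15 ⊆ 11-- [E]
E = {-10-, 001-, 1-0-, 11--}

4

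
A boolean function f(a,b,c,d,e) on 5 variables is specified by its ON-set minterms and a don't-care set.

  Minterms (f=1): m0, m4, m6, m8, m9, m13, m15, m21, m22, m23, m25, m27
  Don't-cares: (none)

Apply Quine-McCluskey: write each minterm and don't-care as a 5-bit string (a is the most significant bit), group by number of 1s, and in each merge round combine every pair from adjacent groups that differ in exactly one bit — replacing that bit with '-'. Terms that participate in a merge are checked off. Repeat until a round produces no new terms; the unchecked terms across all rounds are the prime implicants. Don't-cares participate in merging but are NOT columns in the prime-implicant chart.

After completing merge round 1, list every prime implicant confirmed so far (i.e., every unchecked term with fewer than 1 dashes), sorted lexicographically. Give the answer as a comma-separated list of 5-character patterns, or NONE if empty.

size-2^0 implicants → 00000(✓)  00100(✓)  00110(✓)  01000(✓)  01001(✓)  01101(✓)  01111(✓)  10101(✓)  10110(✓)  10111(✓)  11001(✓)  11011(✓)
size-2^1 implicants → -0110  -1001  0-000  00-00  001-0  01-01  0100-  011-1  101-1  1011-  110-1
Unchecked terms (primes): -0110, -1001, 0-000, 00-00, 001-0, 01-01, 0100-, 011-1, 101-1, 1011-, 110-1

NONE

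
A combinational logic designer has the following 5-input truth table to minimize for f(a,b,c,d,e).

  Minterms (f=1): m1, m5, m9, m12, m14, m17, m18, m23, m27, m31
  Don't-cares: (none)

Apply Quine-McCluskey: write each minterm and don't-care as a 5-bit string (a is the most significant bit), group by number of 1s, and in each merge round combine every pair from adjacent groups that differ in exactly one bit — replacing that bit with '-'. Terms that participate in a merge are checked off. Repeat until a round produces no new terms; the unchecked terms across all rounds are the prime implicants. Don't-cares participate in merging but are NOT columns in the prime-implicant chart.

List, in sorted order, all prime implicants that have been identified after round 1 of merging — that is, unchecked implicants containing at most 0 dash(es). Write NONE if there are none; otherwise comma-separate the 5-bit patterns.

Round 0: 00001✓ 00101✓ 01001✓ 01100✓ 01110✓ 10001✓ 10010 10111✓ 11011✓ 11111✓
Round 1: -0001 0-001 00-01 011-0 1-111 11-11
PIs = {-0001, 0-001, 00-01, 011-0, 1-111, 10010, 11-11}

10010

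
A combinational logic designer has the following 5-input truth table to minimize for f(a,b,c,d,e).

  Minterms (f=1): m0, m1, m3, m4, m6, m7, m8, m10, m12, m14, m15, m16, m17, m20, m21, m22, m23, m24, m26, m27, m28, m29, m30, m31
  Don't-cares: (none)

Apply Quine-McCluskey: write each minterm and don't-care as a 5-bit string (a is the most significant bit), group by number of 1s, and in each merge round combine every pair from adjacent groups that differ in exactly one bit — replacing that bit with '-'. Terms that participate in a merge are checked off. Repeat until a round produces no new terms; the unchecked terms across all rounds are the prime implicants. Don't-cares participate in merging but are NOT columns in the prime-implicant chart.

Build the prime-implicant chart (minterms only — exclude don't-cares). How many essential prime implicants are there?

4

Round 0: 00000✓ 00001✓ 00011✓ 00100✓ 00110✓ 00111✓ 01000✓ 01010✓ 01100✓ 01110✓ 01111✓ 10000✓ 10001✓ 10100✓ 10101✓ 10110✓ 10111✓ 11000✓ 11010✓ 11011✓ 11100✓ 11101✓ 11110✓ 11111✓
Round 1: -0000✓ -0001✓ -0100✓ -0110✓ -0111✓ -1000✓ -1010✓ -1100✓ -1110✓ -1111✓ 0-000✓ 0-100✓ 0-110✓ 0-111✓ 00-00✓ 00-11 000-1 0000-✓ 001-0✓ 0011-✓ 01-00✓ 01-10✓ 010-0✓ 011-0✓ 0111-✓ 1-000✓ 1-100✓ 1-101✓ 1-110✓ 1-111✓ 10-00✓ 10-01✓ 1000-✓ 101-0✓ 101-1✓ 1010-✓ 1011-✓ 11-00✓ 11-10✓ 11-11✓ 110-0✓ 1101-✓ 111-0✓ 111-1✓ 1110-✓ 1111-✓
Round 2: --000✓ --100✓ --110✓ --111✓ -0-00✓ -000- -01-0✓ -011-✓ -1-00✓ -1-10✓ -10-0✓ -11-0✓ -111-✓ 0--00✓ 0-1-0✓ 0-11-✓ 01--0✓ 1--00✓ 1-1-0✓ 1-1-1✓ 1-10-✓ 1-11-✓ 10-0- 101--✓ 11--0✓ 11-1- 111--✓
Round 3: ---00 --1-0 --11- -1--0 1-1--
PIs = {---00, --1-0, --11-, -000-, -1--0, 00-11, 000-1, 1-1--, 10-0-, 11-1-}
Coverage chart:
  m0: ---00,-000-
  m1: -000-,000-1
  m3: 00-11,000-1
  m4: ---00,--1-0
  m6: --1-0,--11-
  m7: --11-,00-11
  m8: ---00,-1--0
  m10: -1--0 ←essential
  m12: ---00,--1-0,-1--0
  m14: --1-0,--11-,-1--0
  m15: --11- ←essential
  m16: ---00,-000-,10-0-
  m17: -000-,10-0-
  m20: ---00,--1-0,1-1--,10-0-
  m21: 1-1--,10-0-
  m22: --1-0,--11-,1-1--
  m23: --11-,1-1--
  m24: ---00,-1--0
  m26: -1--0,11-1-
  m27: 11-1- ←essential
  m28: ---00,--1-0,-1--0,1-1--
  m29: 1-1-- ←essential
  m30: --1-0,--11-,-1--0,1-1--,11-1-
  m31: --11-,1-1--,11-1-
Essential: --11-, -1--0, 1-1--, 11-1-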